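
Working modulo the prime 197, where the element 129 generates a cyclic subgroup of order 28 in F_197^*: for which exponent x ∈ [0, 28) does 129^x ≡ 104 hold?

16

Successive powers of 129 modulo 197:
  129^0=1  129^1=129  129^2=93  129^3=177  129^4=178  129^5=110
  129^6=6  129^7=183  129^8=164  129^9=77  129^10=83  129^11=69
  129^12=36  129^13=113  129^14=196  129^15=68  129^16=104
So 129^16 ≡ 104 (mod 197), giving x = 16.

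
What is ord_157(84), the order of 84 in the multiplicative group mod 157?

156

The order of 84 must divide p − 1 = 156 = 2^2 · 3 · 13.
Divisors: 1, 2, 3, 4, 6, 12, 13, 26, 39, 52, 78, 156.
Check each in increasing order: 84^1 ≡ 84;  84^2 ≡ 148;  84^3 ≡ 29;  84^4 ≡ 81;  84^6 ≡ 56;  84^12 ≡ 153;  84^13 ≡ 135;  84^26 ≡ 13;  84^39 ≡ 28;  84^52 ≡ 12;  84^78 ≡ 156;  84^156 ≡ 1.
Smallest exponent giving 1 is 156.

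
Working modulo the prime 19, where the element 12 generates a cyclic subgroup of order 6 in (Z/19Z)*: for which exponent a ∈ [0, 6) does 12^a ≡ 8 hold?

Successive powers of 12 modulo 19:
  12^0=1  12^1=12  12^2=11  12^3=18  12^4=7  12^5=8
So 12^5 ≡ 8 (mod 19), giving a = 5.

5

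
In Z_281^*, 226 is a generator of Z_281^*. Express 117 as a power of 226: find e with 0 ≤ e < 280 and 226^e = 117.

Baby-step giant-step with m = ceil(sqrt(280)) = 17.
Baby table (226^j mod 281 for j=0..16):
  0:1  1:226  2:215  3:258  4:141  5:113  6:248  7:129
  8:211  9:197  10:124  11:205  12:246  13:239  14:62  15:243
  16:123
Giant step factor: 226^(-17) ≡ 107 (mod 281).
Scan 117·107^i mod 281 for i = 0, 1, …:
  i=0: 117   i=1: 155   i=2: 6   i=3: 80
  i=4: 130   i=5: 141
Match at i=5, j=4: e = 5·17 + 4 = 89.

89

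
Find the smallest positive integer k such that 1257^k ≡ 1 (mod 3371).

1685

The order of 1257 must divide p − 1 = 3370 = 2 · 5 · 337.
Divisors: 1, 2, 5, 10, 337, 674, 1685, 3370.
Check each in increasing order: 1257^1 ≡ 1257;  1257^2 ≡ 2421;  1257^5 ≡ 3241;  1257^10 ≡ 45;  1257^337 ≡ 591;  1257^674 ≡ 2068;  1257^1685 ≡ 1.
Smallest exponent giving 1 is 1685.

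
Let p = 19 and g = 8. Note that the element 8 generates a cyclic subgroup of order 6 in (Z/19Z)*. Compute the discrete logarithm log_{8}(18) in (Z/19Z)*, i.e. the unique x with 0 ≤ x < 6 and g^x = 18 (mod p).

Successive powers of 8 modulo 19:
  8^0=1  8^1=8  8^2=7  8^3=18
So 8^3 ≡ 18 (mod 19), giving x = 3.

3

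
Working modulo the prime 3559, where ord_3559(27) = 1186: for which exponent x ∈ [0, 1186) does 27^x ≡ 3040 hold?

1049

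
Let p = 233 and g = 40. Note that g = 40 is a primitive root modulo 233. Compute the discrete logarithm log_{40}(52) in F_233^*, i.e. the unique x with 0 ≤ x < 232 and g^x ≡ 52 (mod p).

206

Baby-step giant-step with m = ceil(sqrt(232)) = 16.
Baby table (40^j mod 233 for j=0..15):
  0:1  1:40  2:202  3:158  4:29  5:228  6:33  7:155
  8:142  9:88  10:25  11:68  12:157  13:222  14:26  15:108
Giant step factor: 40^(-16) ≡ 135 (mod 233).
Scan 52·135^i mod 233 for i = 0, 1, …:
  i=0: 52   i=1: 30   i=2: 89   i=3: 132
  i=4: 112   i=5: 208   i=6: 120   i=7: 123
  i=8: 62   i=9: 215   i=10: 133   i=11: 14
  i=12: 26
Match at i=12, j=14: x = 12·16 + 14 = 206.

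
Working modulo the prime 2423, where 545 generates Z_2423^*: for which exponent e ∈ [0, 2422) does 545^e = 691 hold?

178

Baby-step giant-step with m = ceil(sqrt(2422)) = 50.
Baby table (545^j mod 2423 for j=0..49):
  0:1  1:545  2:1419  3:418  4:48  5:1930  6:268  7:680
  8:2304  9:566  10:749  11:1141  12:1557  13:515  14:2030  15:1462
  16:2046  17:490  18:520  19:2332  20:1288  21:1713  22:730  23:478
  24:1249  25:2265  26:1118  27:1137  28:1800  29:2108  30:358  31:1270
  32:1595  33:1841  34:223  35:385  36:1447  37:1140  38:1012  39:1519
  40:1612  41:1414  42:116  43:222  44:2263  45:28  46:722  47:964
  48:2012  49:1344
Giant step factor: 545^(-50) ≡ 2116 (mod 2423).
Scan 691·2116^i mod 2423 for i = 0, 1, …:
  i=0: 691   i=1: 1087   i=2: 665   i=3: 1800
Match at i=3, j=28: e = 3·50 + 28 = 178.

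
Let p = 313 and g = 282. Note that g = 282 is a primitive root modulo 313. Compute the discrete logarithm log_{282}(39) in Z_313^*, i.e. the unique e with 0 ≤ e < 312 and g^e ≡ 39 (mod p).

90

Baby-step giant-step with m = ceil(sqrt(312)) = 18.
Baby table (282^j mod 313 for j=0..17):
  0:1  1:282  2:22  3:257  4:171  5:20  6:6  7:127
  8:132  9:290  10:87  11:120  12:36  13:136  14:166  15:175
  16:209  17:94
Giant step factor: 282^(-18) ≡ 242 (mod 313).
Scan 39·242^i mod 313 for i = 0, 1, …:
  i=0: 39   i=1: 48   i=2: 35   i=3: 19
  i=4: 216   i=5: 1
Match at i=5, j=0: e = 5·18 + 0 = 90.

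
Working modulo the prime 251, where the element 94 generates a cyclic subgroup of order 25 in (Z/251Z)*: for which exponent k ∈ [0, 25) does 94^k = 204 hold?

Successive powers of 94 modulo 251:
  94^0=1  94^1=94  94^2=51  94^3=25  94^4=91  94^5=20
  94^6=123  94^7=16  94^8=249  94^9=63  94^10=149  94^11=201
  94^12=69  94^13=211  94^14=5  94^15=219  94^16=4  94^17=125
  94^18=204
So 94^18 ≡ 204 (mod 251), giving k = 18.

18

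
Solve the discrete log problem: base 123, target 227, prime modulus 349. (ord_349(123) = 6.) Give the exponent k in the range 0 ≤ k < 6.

5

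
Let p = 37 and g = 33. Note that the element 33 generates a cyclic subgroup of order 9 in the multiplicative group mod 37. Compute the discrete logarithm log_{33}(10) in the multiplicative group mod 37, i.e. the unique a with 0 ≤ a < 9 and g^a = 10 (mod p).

Successive powers of 33 modulo 37:
  33^0=1  33^1=33  33^2=16  33^3=10
So 33^3 ≡ 10 (mod 37), giving a = 3.

3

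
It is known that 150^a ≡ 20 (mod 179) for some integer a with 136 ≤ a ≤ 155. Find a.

146

Compute 150^136 mod 179 = 75, then multiply by 150 repeatedly:
  150^136=75  150^137=152  150^138=67  150^139=26  150^140=141
  150^141=28  150^142=83  150^143=99  150^144=172  150^145=24
  150^146=20
Found 20 at exponent 146.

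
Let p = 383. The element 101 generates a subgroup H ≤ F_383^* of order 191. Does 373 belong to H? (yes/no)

373 ∈ ⟨101⟩ iff 373^191 ≡ 1 (mod 383), since |⟨101⟩| = 191.
373^191 mod 383 = 1.
Since 1 = 1, 373 lies in the subgroup.

yes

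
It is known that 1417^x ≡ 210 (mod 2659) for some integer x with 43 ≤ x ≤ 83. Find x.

56

Compute 1417^43 mod 2659 = 1332, then multiply by 1417 repeatedly:
  1417^43=1332  1417^44=2213  1417^45=860  1417^46=798  1417^47=691
  1417^48=635  1417^49=1053  1417^50=402  1417^51=608  1417^52=20
  1417^53=1750  1417^54=1562  1417^55=1066  1417^56=210
Found 210 at exponent 56.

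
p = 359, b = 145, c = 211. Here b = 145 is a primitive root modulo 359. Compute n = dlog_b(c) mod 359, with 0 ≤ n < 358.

281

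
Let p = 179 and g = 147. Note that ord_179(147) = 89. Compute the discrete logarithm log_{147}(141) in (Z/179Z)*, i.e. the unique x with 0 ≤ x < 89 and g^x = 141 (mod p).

Successive powers of 147 modulo 179:
  147^0=1  147^1=147  147^2=129  147^3=168  147^4=173  147^5=13
  147^6=121  147^7=66  147^8=36  147^9=101  147^10=169  147^11=141
So 147^11 ≡ 141 (mod 179), giving x = 11.

11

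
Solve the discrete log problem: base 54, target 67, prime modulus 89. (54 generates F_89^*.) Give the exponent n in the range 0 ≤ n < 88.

Baby-step giant-step with m = ceil(sqrt(88)) = 10.
Baby table (54^j mod 89 for j=0..9):
  0:1  1:54  2:68  3:23  4:85  5:51  6:84  7:86
  8:16  9:63
Giant step factor: 54^(-10) ≡ 49 (mod 89).
Scan 67·49^i mod 89 for i = 0, 1, …:
  i=0: 67   i=1: 79   i=2: 44   i=3: 20
  i=4: 1
Match at i=4, j=0: n = 4·10 + 0 = 40.

40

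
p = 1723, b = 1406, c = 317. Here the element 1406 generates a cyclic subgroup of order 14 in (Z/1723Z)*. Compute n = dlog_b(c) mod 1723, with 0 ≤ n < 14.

Successive powers of 1406 modulo 1723:
  1406^0=1  1406^1=1406  1406^2=555  1406^3=1534  1406^4=1331  1406^5=208
  1406^6=1261  1406^7=1722  1406^8=317
So 1406^8 ≡ 317 (mod 1723), giving n = 8.

8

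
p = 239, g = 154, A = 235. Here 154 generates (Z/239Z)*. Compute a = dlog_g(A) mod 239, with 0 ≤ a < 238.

Successive powers of 154 modulo 239:
  154^0=1  154^1=154  154^2=55  154^3=105  154^4=157  154^5=39
  154^6=31  154^7=233  154^8=32  154^9=148  154^10=87  154^11=14
  154^12=5  154^13=53  154^14=36  154^15=47  154^16=68  154^17=195
  154^18=155  154^19=209  154^20=160  154^21=23  154^22=196  154^23=70
  154^24=25  154^25=26  154^26=180  154^27=235
So 154^27 ≡ 235 (mod 239), giving a = 27.

27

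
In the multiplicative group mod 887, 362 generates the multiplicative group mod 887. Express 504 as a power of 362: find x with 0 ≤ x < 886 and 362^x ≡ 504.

Baby-step giant-step with m = ceil(sqrt(886)) = 30.
Baby table (362^j mod 887 for j=0..29):
  0:1  1:362  2:655  3:281  4:604  5:446  6:18  7:307
  8:259  9:623  10:228  11:45  12:324  13:204  14:227  15:570
  16:556  17:810  18:510  19:124  20:538  21:503  22:251  23:388
  24:310  25:458  26:814  27:184  28:83  29:775
Giant step factor: 362^(-30) ≡ 416 (mod 887).
Scan 504·416^i mod 887 for i = 0, 1, …:
  i=0: 504   i=1: 332   i=2: 627   i=3: 54
  i=4: 289   i=5: 479   i=6: 576   i=7: 126
  i=8: 83
Match at i=8, j=28: x = 8·30 + 28 = 268.

268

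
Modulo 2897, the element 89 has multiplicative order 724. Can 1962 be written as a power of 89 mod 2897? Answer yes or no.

yes

1962 ∈ ⟨89⟩ iff 1962^724 ≡ 1 (mod 2897), since |⟨89⟩| = 724.
1962^724 mod 2897 = 1.
Since 1 = 1, 1962 lies in the subgroup.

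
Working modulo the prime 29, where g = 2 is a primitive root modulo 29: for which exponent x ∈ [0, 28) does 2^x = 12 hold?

7

Successive powers of 2 modulo 29:
  2^0=1  2^1=2  2^2=4  2^3=8  2^4=16  2^5=3
  2^6=6  2^7=12
So 2^7 ≡ 12 (mod 29), giving x = 7.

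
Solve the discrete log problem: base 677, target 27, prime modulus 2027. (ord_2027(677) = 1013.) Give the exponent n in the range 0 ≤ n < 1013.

366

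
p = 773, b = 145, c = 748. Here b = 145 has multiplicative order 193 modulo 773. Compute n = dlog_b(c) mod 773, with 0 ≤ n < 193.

82

Baby-step giant-step with m = ceil(sqrt(193)) = 14.
Baby table (145^j mod 773 for j=0..13):
  0:1  1:145  2:154  3:686  4:526  5:516  6:612  7:618
  8:715  9:93  10:344  11:408  12:412  13:219
Giant step factor: 145^(-14) ≡ 586 (mod 773).
Scan 748·586^i mod 773 for i = 0, 1, …:
  i=0: 748   i=1: 37   i=2: 38   i=3: 624
  i=4: 35   i=5: 412
Match at i=5, j=12: n = 5·14 + 12 = 82.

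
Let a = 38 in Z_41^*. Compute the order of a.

The order of 38 must divide p − 1 = 40 = 2^3 · 5.
Divisors: 1, 2, 4, 5, 8, 10, 20, 40.
Check each in increasing order: 38^1 ≡ 38;  38^2 ≡ 9;  38^4 ≡ 40;  38^5 ≡ 3;  38^8 ≡ 1.
Smallest exponent giving 1 is 8.

8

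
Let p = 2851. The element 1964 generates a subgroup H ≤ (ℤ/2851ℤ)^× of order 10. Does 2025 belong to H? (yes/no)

⟨1964⟩ has order 10; its elements mod 2851 are {1, 45, 107, 826, 887, 1964, 2025, 2744, 2806, 2850}.
2025 is in this set.

yes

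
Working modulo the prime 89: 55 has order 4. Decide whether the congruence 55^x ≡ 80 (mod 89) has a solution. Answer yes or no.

no

80 ∈ ⟨55⟩ iff 80^4 ≡ 1 (mod 89), since |⟨55⟩| = 4.
80^4 mod 89 = 64.
Since 64 ≠ 1, 80 does not lie in the subgroup.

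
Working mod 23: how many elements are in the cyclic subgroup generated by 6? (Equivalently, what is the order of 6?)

The order of 6 must divide p − 1 = 22 = 2 · 11.
Divisors: 1, 2, 11, 22.
Check each in increasing order: 6^1 ≡ 6;  6^2 ≡ 13;  6^11 ≡ 1.
Smallest exponent giving 1 is 11.

11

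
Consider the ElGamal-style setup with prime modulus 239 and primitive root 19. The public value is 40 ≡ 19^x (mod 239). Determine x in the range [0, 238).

168

Baby-step giant-step with m = ceil(sqrt(238)) = 16.
Baby table (19^j mod 239 for j=0..15):
  0:1  1:19  2:122  3:167  4:66  5:59  6:165  7:28
  8:54  9:70  10:135  11:175  12:218  13:79  14:67  15:78
Giant step factor: 19^(-16) ≡ 5 (mod 239).
Scan 40·5^i mod 239 for i = 0, 1, …:
  i=0: 40   i=1: 200   i=2: 44   i=3: 220
  i=4: 144   i=5: 3   i=6: 15   i=7: 75
  i=8: 136   i=9: 202   i=10: 54
Match at i=10, j=8: x = 10·16 + 8 = 168.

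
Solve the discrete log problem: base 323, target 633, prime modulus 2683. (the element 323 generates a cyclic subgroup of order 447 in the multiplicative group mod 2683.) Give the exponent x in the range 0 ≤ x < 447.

435

Baby-step giant-step with m = ceil(sqrt(447)) = 22.
Baby table (323^j mod 2683 for j=0..21):
  0:1  1:323  2:2375  3:2470  4:959  5:1212  6:2441  7:2324
  8:2095  9:569  10:1343  11:1826  12:2221  13:1022  14:97  15:1818
  16:2320  17:803  18:1801  19:2195  20:673  21:56
Giant step factor: 323^(-22) ≡ 422 (mod 2683).
Scan 633·422^i mod 2683 for i = 0, 1, …:
  i=0: 633   i=1: 1509   i=2: 927   i=3: 2159
  i=4: 1561   i=5: 1407   i=6: 811   i=7: 1501
  i=8: 234   i=9: 2160     …   i=18: 1585
  i=19: 803
Match at i=19, j=17: x = 19·22 + 17 = 435.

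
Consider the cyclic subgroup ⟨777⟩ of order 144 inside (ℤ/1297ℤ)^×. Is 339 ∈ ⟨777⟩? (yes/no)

yes

339 ∈ ⟨777⟩ iff 339^144 ≡ 1 (mod 1297), since |⟨777⟩| = 144.
339^144 mod 1297 = 1.
Since 1 = 1, 339 lies in the subgroup.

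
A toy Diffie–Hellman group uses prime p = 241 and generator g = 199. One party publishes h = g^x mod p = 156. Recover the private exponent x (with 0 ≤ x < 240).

Baby-step giant-step with m = ceil(sqrt(240)) = 16.
Baby table (199^j mod 241 for j=0..15):
  0:1  1:199  2:77  3:140  4:145  5:176  6:79  7:56
  8:58  9:215  10:128  11:167  12:216  13:86  14:3  15:115
Giant step factor: 199^(-16) ≡ 24 (mod 241).
Scan 156·24^i mod 241 for i = 0, 1, …:
  i=0: 156   i=1: 129   i=2: 204   i=3: 76
  i=4: 137   i=5: 155   i=6: 105   i=7: 110
  i=8: 230   i=9: 218   i=10: 171   i=11: 7
  i=12: 168   i=13: 176
Match at i=13, j=5: x = 13·16 + 5 = 213.

213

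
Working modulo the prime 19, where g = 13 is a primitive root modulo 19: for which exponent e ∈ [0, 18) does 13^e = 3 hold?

Successive powers of 13 modulo 19:
  13^0=1  13^1=13  13^2=17  13^3=12  13^4=4  13^5=14
  13^6=11  13^7=10  13^8=16  13^9=18  13^10=6  13^11=2
  13^12=7  13^13=15  13^14=5  13^15=8  13^16=9  13^17=3
So 13^17 ≡ 3 (mod 19), giving e = 17.

17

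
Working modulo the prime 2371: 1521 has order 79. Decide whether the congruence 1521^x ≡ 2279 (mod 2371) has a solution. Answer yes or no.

no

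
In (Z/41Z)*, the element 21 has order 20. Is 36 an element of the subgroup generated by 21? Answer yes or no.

yes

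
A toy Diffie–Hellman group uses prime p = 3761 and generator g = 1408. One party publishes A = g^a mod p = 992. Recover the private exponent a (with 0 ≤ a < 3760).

116

Baby-step giant-step with m = ceil(sqrt(3760)) = 62.
Baby table (1408^j mod 3761 for j=0..61):
  0:1  1:1408  2:417  3:420  4:883  5:2134  6:3394  7:2282
  8:1162  9:61  10:3146  11:2871  12:3054  13:1209  14:2300  15:179
  16:45  17:3184  18:3721  19:95  20:2125  21:2005  22:2290  23:1143
  24:3397  25:2745  26:2413  27:1321  28:2034  29:1751  30:1953  31:533
  32:2025  33:362  34:1961  35:514  36:1600  37:3722  38:1503  39:2542
  40:2425  41:3173  42:3277  43:3030  44:1266  45:3575  46:1382  47:1419
  48:861  49:1246  50:1742  51:564  52:541  53:2006  54:3698  55:1560
  56:56  57:3628  58:786  59:954  60:555  61:2913
Giant step factor: 1408^(-62) ≡ 1634 (mod 3761).
Scan 992·1634^i mod 3761 for i = 0, 1, …:
  i=0: 992   i=1: 3698
Match at i=1, j=54: a = 1·62 + 54 = 116.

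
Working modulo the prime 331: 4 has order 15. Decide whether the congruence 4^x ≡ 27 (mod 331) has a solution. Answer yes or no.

27 ∈ ⟨4⟩ iff 27^15 ≡ 1 (mod 331), since |⟨4⟩| = 15.
27^15 mod 331 = 164.
Since 164 ≠ 1, 27 does not lie in the subgroup.

no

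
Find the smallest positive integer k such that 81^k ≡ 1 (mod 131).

65

The order of 81 must divide p − 1 = 130 = 2 · 5 · 13.
Divisors: 1, 2, 5, 10, 13, 26, 65, 130.
Check each in increasing order: 81^1 ≡ 81;  81^2 ≡ 11;  81^5 ≡ 107;  81^10 ≡ 52;  81^13 ≡ 89;  81^26 ≡ 61;  81^65 ≡ 1.
Smallest exponent giving 1 is 65.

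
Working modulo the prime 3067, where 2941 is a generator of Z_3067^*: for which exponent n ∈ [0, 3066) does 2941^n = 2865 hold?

1828

Baby-step giant-step with m = ceil(sqrt(3066)) = 56.
Baby table (2941^j mod 3067 for j=0..55):
  0:1  1:2941  2:541  3:2375  4:1316  5:2869  6:412  7:227
  8:2068  9:127  10:2400  11:1233  12:1059  13:1514  14:2457  15:185
  16:1226  17:1941  18:794  19:1167  20:174  21:2612  22:2124  23:2272
  24:2026  25:2352  26:1147  27:2694  28:993  29:629  30:488  31:2919
  32:246  33:2741  34:1205  35:1520  36:1701  37:364  38:141  39:636
  40:2673  41:572  42:1536  43:2752  44:2886  45:1337  46:223  47:2572
  48:1030  49:2101  50:2103  51:1851  52:2933  53:1549  54:1114  55:718
Giant step factor: 2941^(-56) ≡ 1263 (mod 3067).
Scan 2865·1263^i mod 3067 for i = 0, 1, …:
  i=0: 2865   i=1: 2502   i=2: 1016   i=3: 1202
  i=4: 3028   i=5: 2882   i=6: 2504   i=7: 475
  i=8: 1860   i=9: 2925     …   i=31: 657
  i=32: 1701
Match at i=32, j=36: n = 32·56 + 36 = 1828.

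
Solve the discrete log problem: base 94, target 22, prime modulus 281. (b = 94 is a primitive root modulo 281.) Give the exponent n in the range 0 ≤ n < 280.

103

Baby-step giant-step with m = ceil(sqrt(280)) = 17.
Baby table (94^j mod 281 for j=0..16):
  0:1  1:94  2:125  3:229  4:170  5:244  6:175  7:152
  8:238  9:173  10:245  11:269  12:277  13:186  14:62  15:208
  16:163
Giant step factor: 94^(-17) ≡ 150 (mod 281).
Scan 22·150^i mod 281 for i = 0, 1, …:
  i=0: 22   i=1: 209   i=2: 159   i=3: 246
  i=4: 89   i=5: 143   i=6: 94
Match at i=6, j=1: n = 6·17 + 1 = 103.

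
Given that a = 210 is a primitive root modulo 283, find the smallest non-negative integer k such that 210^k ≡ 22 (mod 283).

Baby-step giant-step with m = ceil(sqrt(282)) = 17.
Baby table (210^j mod 283 for j=0..16):
  0:1  1:210  2:235  3:108  4:40  5:193  6:61  7:75
  8:185  9:79  10:176  11:170  12:42  13:47  14:248  15:8
  16:265
Giant step factor: 210^(-17) ≡ 14 (mod 283).
Scan 22·14^i mod 283 for i = 0, 1, …:
  i=0: 22   i=1: 25   i=2: 67   i=3: 89
  i=4: 114   i=5: 181   i=6: 270   i=7: 101
  i=8: 282   i=9: 269     …   i=15: 34
  i=16: 193
Match at i=16, j=5: k = 16·17 + 5 = 277.

277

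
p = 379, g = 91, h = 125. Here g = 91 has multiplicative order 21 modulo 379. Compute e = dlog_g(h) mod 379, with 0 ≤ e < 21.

9

Successive powers of 91 modulo 379:
  91^0=1  91^1=91  91^2=322  91^3=119  91^4=217  91^5=39
  91^6=138  91^7=51  91^8=93  91^9=125
So 91^9 ≡ 125 (mod 379), giving e = 9.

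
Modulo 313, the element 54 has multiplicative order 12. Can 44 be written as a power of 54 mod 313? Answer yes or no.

⟨54⟩ has order 12; its elements mod 313 are {1, 25, 29, 54, 98, 99, 214, 215, 259, 284, 288, 312}.
44 is not in this set.

no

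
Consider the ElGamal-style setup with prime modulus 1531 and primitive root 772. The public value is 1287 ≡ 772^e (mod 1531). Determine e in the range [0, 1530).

696

Baby-step giant-step with m = ceil(sqrt(1530)) = 40.
Baby table (772^j mod 1531 for j=0..39):
  0:1  1:772  2:425  3:466  4:1498  5:551  6:1285  7:1463
  8:1089  9:189  10:463  11:713  12:807  13:1418  14:31  15:967
  16:927  17:667  18:508  19:240  20:29  21:954  22:77  23:1266
  24:574  25:669  26:521  27:1090  28:961  29:888  30:1179  31:774
  32:438  33:1316  34:899  35:485  36:856  37:971  38:953  39:836
Giant step factor: 772^(-40) ≡ 801 (mod 1531).
Scan 1287·801^i mod 1531 for i = 0, 1, …:
  i=0: 1287   i=1: 524   i=2: 230   i=3: 510
  i=4: 1264   i=5: 473   i=6: 716   i=7: 922
  i=8: 580   i=9: 687     …   i=16: 328
  i=17: 927
Match at i=17, j=16: e = 17·40 + 16 = 696.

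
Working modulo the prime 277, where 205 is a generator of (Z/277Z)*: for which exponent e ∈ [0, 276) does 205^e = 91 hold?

Baby-step giant-step with m = ceil(sqrt(276)) = 17.
Baby table (205^j mod 277 for j=0..16):
  0:1  1:205  2:198  3:148  4:147  5:219  6:21  7:150
  8:3  9:61  10:40  11:167  12:164  13:103  14:63  15:173
  16:9
Giant step factor: 205^(-17) ≡ 221 (mod 277).
Scan 91·221^i mod 277 for i = 0, 1, …:
  i=0: 91   i=1: 167
Match at i=1, j=11: e = 1·17 + 11 = 28.

28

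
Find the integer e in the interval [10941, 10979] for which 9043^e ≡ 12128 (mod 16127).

10952

Compute 9043^10941 mod 16127 = 4701, then multiply by 9043 repeatedly:
  9043^10941=4701  9043^10942=371  9043^10943=537  9043^10944=1864  9043^10945=3437
  9043^10946=4062  9043^10947=11487  9043^10948=2934  9043^10949=3247  9043^10950=11481
  9043^10951=13184  9043^10952=12128
Found 12128 at exponent 10952.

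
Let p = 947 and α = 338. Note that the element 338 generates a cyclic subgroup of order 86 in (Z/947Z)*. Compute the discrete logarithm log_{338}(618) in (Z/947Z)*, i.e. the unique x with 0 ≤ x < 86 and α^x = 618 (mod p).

7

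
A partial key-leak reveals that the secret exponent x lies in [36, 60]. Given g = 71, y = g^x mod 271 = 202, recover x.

51

Compute 71^36 mod 271 = 268, then multiply by 71 repeatedly:
  71^36=268  71^37=58  71^38=53  71^39=240  71^40=238
  71^41=96  71^42=41  71^43=201  71^44=179  71^45=243
  71^46=180  71^47=43  71^48=72  71^49=234  71^50=83
  71^51=202
Found 202 at exponent 51.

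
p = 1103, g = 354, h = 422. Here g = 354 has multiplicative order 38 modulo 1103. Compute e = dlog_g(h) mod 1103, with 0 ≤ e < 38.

32

Successive powers of 354 modulo 1103:
  354^0=1  354^1=354  354^2=677  354^3=307  354^4=584  354^5=475
  354^6=494  354^7=602  354^8=229  354^9=547  354^10=613  354^11=814
  354^12=273  354^13=681  354^14=620  354^15=1086  354^16=600  354^17=624
  354^18=296  354^19=1102  354^20=749  354^21=426  354^22=796  354^23=519
  354^24=628  354^25=609  354^26=501  354^27=874  354^28=556  354^29=490
  354^30=289  354^31=830  354^32=422
So 354^32 ≡ 422 (mod 1103), giving e = 32.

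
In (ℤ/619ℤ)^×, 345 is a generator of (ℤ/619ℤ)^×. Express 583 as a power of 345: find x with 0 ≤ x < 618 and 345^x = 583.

517

Baby-step giant-step with m = ceil(sqrt(618)) = 25.
Baby table (345^j mod 619 for j=0..24):
  0:1  1:345  2:177  3:403  4:379  5:146  6:231  7:463
  8:33  9:243  10:270  11:300  12:127  13:485  14:195  15:423
  16:470  17:591  18:244  19:615  20:477  21:530  22:245  23:341
  24:35
Giant step factor: 345^(-25) ≡ 69 (mod 619).
Scan 583·69^i mod 619 for i = 0, 1, …:
  i=0: 583   i=1: 611   i=2: 67   i=3: 290
  i=4: 202   i=5: 320   i=6: 415   i=7: 161
  i=8: 586   i=9: 199     …   i=19: 493
  i=20: 591
Match at i=20, j=17: x = 20·25 + 17 = 517.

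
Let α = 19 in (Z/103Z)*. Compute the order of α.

51

The order of 19 must divide p − 1 = 102 = 2 · 3 · 17.
Divisors: 1, 2, 3, 6, 17, 34, 51, 102.
Check each in increasing order: 19^1 ≡ 19;  19^2 ≡ 52;  19^3 ≡ 61;  19^6 ≡ 13;  19^17 ≡ 56;  19^34 ≡ 46;  19^51 ≡ 1.
Smallest exponent giving 1 is 51.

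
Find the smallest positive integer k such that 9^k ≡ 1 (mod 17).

The order of 9 must divide p − 1 = 16 = 2^4.
Divisors: 1, 2, 4, 8, 16.
Check each in increasing order: 9^1 ≡ 9;  9^2 ≡ 13;  9^4 ≡ 16;  9^8 ≡ 1.
Smallest exponent giving 1 is 8.

8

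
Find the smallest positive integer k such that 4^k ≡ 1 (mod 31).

5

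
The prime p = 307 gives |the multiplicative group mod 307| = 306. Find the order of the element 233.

153

The order of 233 must divide p − 1 = 306 = 2 · 3^2 · 17.
Divisors: 1, 2, 3, 6, 9, 17, 18, 34, 51, 102, 153, 306.
Check each in increasing order: 233^1 ≡ 233;  233^2 ≡ 257;  233^3 ≡ 16;  233^6 ≡ 256;  233^9 ≡ 105;  233^17 ≡ 46;  233^18 ≡ 280;  233^34 ≡ 274;  233^51 ≡ 17;  233^102 ≡ 289;  233^153 ≡ 1.
Smallest exponent giving 1 is 153.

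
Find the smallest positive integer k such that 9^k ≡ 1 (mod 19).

The order of 9 must divide p − 1 = 18 = 2 · 3^2.
Divisors: 1, 2, 3, 6, 9, 18.
Check each in increasing order: 9^1 ≡ 9;  9^2 ≡ 5;  9^3 ≡ 7;  9^6 ≡ 11;  9^9 ≡ 1.
Smallest exponent giving 1 is 9.

9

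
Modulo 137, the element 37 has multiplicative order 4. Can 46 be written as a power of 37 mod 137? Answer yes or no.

no

⟨37⟩ has order 4; its elements mod 137 are {1, 37, 100, 136}.
46 is not in this set.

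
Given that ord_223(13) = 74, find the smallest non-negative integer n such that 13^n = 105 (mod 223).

Baby-step giant-step with m = ceil(sqrt(74)) = 9.
Baby table (13^j mod 223 for j=0..8):
  0:1  1:13  2:169  3:190  4:17  5:221  6:197  7:108
  8:66
Giant step factor: 13^(-9) ≡ 59 (mod 223).
Scan 105·59^i mod 223 for i = 0, 1, …:
  i=0: 105   i=1: 174   i=2: 8   i=3: 26
  i=4: 196   i=5: 191   i=6: 119   i=7: 108
Match at i=7, j=7: n = 7·9 + 7 = 70.

70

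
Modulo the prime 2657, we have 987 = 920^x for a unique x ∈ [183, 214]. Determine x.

Compute 920^183 mod 2657 = 734, then multiply by 920 repeatedly:
  920^183=734  920^184=402  920^185=517  920^186=37  920^187=2156
  920^188=1398  920^189=172  920^190=1477  920^191=1113  920^192=1015
  920^193=1193  920^194=219  920^195=2205  920^196=1309  920^197=659
  920^198=484  920^199=1561  920^200=1340  920^201=2609  920^202=1009
  920^203=987
Found 987 at exponent 203.

203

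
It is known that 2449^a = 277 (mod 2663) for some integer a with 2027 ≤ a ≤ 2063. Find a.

2031

Compute 2449^2027 mod 2663 = 1541, then multiply by 2449 repeatedly:
  2449^2027=1541  2449^2028=438  2449^2029=2136  2449^2030=932  2449^2031=277
Found 277 at exponent 2031.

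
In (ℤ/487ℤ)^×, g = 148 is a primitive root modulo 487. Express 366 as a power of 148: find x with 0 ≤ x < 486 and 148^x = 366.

Baby-step giant-step with m = ceil(sqrt(486)) = 23.
Baby table (148^j mod 487 for j=0..22):
  0:1  1:148  2:476  3:320  4:121  5:376  6:130  7:247
  8:31  9:205  10:146  11:180  12:342  13:455  14:134  15:352
  16:474  17:24  18:143  19:223  20:375  21:469  22:258
Giant step factor: 148^(-23) ≡ 396 (mod 487).
Scan 366·396^i mod 487 for i = 0, 1, …:
  i=0: 366   i=1: 297   i=2: 245   i=3: 107
  i=4: 3   i=5: 214   i=6: 6   i=7: 428
  i=8: 12   i=9: 369   i=10: 24
Match at i=10, j=17: x = 10·23 + 17 = 247.

247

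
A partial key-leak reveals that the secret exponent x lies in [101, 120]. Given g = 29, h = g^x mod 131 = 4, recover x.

Compute 29^101 mod 131 = 95, then multiply by 29 repeatedly:
  29^101=95  29^102=4
Found 4 at exponent 102.

102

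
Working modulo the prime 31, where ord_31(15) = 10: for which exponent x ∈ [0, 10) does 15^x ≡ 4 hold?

8

Successive powers of 15 modulo 31:
  15^0=1  15^1=15  15^2=8  15^3=27  15^4=2  15^5=30
  15^6=16  15^7=23  15^8=4
So 15^8 ≡ 4 (mod 31), giving x = 8.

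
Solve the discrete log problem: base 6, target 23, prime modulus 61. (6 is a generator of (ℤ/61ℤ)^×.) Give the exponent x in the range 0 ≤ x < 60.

Baby-step giant-step with m = ceil(sqrt(60)) = 8.
Baby table (6^j mod 61 for j=0..7):
  0:1  1:6  2:36  3:33  4:15  5:29  6:52  7:7
Giant step factor: 6^(-8) ≡ 16 (mod 61).
Scan 23·16^i mod 61 for i = 0, 1, …:
  i=0: 23   i=1: 2   i=2: 32   i=3: 24
  i=4: 18   i=5: 44   i=6: 33
Match at i=6, j=3: x = 6·8 + 3 = 51.

51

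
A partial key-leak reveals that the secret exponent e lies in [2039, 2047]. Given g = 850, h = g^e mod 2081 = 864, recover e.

Compute 850^2039 mod 2081 = 864, then multiply by 850 repeatedly:
  850^2039=864
Found 864 at exponent 2039.

2039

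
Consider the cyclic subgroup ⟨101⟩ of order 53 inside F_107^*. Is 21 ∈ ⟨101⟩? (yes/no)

21 ∈ ⟨101⟩ iff 21^53 ≡ 1 (mod 107), since |⟨101⟩| = 53.
21^53 mod 107 = 106.
Since 106 ≠ 1, 21 does not lie in the subgroup.

no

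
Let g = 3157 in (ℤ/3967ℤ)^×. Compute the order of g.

The order of 3157 must divide p − 1 = 3966 = 2 · 3 · 661.
Divisors: 1, 2, 3, 6, 661, 1322, 1983, 3966.
Check each in increasing order: 3157^1 ≡ 3157;  3157^2 ≡ 1545;  3157^3 ≡ 2122;  3157^6 ≡ 339;  3157^661 ≡ 3078;  3157^1322 ≡ 888;  3157^1983 ≡ 1.
Smallest exponent giving 1 is 1983.

1983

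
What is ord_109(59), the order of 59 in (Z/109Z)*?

The order of 59 must divide p − 1 = 108 = 2^2 · 3^3.
Divisors: 1, 2, 3, 4, 6, 9, 12, 18, 27, 36, 54, 108.
Check each in increasing order: 59^1 ≡ 59;  59^2 ≡ 102;  59^3 ≡ 23;  59^4 ≡ 49;  59^6 ≡ 93;  59^9 ≡ 68;  59^12 ≡ 38;  59^18 ≡ 46;  59^27 ≡ 76;  59^36 ≡ 45;  59^54 ≡ 108;  59^108 ≡ 1.
Smallest exponent giving 1 is 108.

108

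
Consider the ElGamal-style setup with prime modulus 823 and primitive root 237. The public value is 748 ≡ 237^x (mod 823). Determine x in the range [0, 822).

Baby-step giant-step with m = ceil(sqrt(822)) = 29.
Baby table (237^j mod 823 for j=0..28):
  0:1  1:237  2:205  3:28  4:52  5:802  6:784  7:633
  8:235  9:554  10:441  11:819  12:698  13:3  14:711  15:615
  16:84  17:156  18:760  19:706  20:253  21:705  22:16  23:500
  24:811  25:448  26:9  27:487  28:199
Giant step factor: 237^(-29) ≡ 565 (mod 823).
Scan 748·565^i mod 823 for i = 0, 1, …:
  i=0: 748   i=1: 421   i=2: 18   i=3: 294
  i=4: 687   i=5: 522   i=6: 296   i=7: 171
  i=8: 324   i=9: 354     …   i=23: 27
  i=24: 441
Match at i=24, j=10: x = 24·29 + 10 = 706.

706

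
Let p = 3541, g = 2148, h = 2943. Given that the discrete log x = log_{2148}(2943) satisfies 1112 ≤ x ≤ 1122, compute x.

1115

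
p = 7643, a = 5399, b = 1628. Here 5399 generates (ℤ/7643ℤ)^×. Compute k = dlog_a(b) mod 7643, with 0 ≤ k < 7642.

4207

Baby-step giant-step with m = ceil(sqrt(7642)) = 88.
Baby table (5399^j mod 7643 for j=0..87):
  0:1  1:5399  2:6442  3:4708  4:5517  5:1512  6:564  7:3122
  8:2863  9:3191  10:887  11:4395  12:4733  13:2918  14:2059  15:3619
  16:3473  17:2448  18:2005  19:2507  20:7183  21:435  22:2164  23:4932
  24:7299  25:7636  26:422  27:764  28:5259  29:7239  30:4702  31:3695
  32:1075  33:2888  34:592  35:1434  36:7450  37:5084  38:2503  39:873
  40:5239  41:6261  42:5793  43:1251  44:5380  45:3220  46:4598  47:138
  48:3691  49:2408  50:49  51:4689  52:2295  53:1402  54:2828  55:5301
  56:4707  57:118  58:2713  59:3499  60:5248  61:1351  62:2627  63:5408
  64:1532  65:1542  66:2031  67:5307  68:6529  69:555  70:389  71:6029
  72:6677  73:4735  74:6073  75:7300  76:5392  77:6864  78:5472  79:3133
  80:1108  81:5266  82:6817  83:3938  84:6079  85:1479  86:5829  87:4540
Giant step factor: 5399^(-88) ≡ 2278 (mod 7643).
Scan 1628·2278^i mod 7643 for i = 0, 1, …:
  i=0: 1628   i=1: 1729   i=2: 2517   i=3: 1476
  i=4: 7051   i=5: 4235   i=6: 1864   i=7: 4327
  i=8: 5079   i=9: 6103     …   i=46: 1442
  i=47: 6029
Match at i=47, j=71: k = 47·88 + 71 = 4207.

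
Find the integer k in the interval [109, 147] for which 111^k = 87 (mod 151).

135

Compute 111^109 mod 151 = 130, then multiply by 111 repeatedly:
  111^109=130  111^110=85  111^111=73  111^112=100  111^113=77
  111^114=91  111^115=135  111^116=36  111^117=70  111^118=69
  111^119=109  111^120=19  111^121=146  111^122=49  111^123=3
  111^124=31  111^125=119  111^126=72  111^127=140  111^128=138
  111^129=67  111^130=38  111^131=141  111^132=98  111^133=6
  111^134=62  111^135=87
Found 87 at exponent 135.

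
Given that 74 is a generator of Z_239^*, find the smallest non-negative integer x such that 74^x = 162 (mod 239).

Baby-step giant-step with m = ceil(sqrt(238)) = 16.
Baby table (74^j mod 239 for j=0..15):
  0:1  1:74  2:218  3:119  4:202  5:130  6:60  7:138
  8:174  9:209  10:170  11:152  12:15  13:154  14:163  15:112
Giant step factor: 74^(-16) ≡ 90 (mod 239).
Scan 162·90^i mod 239 for i = 0, 1, …:
  i=0: 162   i=1: 1
Match at i=1, j=0: x = 1·16 + 0 = 16.

16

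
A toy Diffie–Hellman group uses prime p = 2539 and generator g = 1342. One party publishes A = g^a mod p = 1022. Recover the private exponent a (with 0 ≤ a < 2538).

1597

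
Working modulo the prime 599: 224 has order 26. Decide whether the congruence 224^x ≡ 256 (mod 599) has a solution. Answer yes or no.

256 ∈ ⟨224⟩ iff 256^26 ≡ 1 (mod 599), since |⟨224⟩| = 26.
256^26 mod 599 = 151.
Since 151 ≠ 1, 256 does not lie in the subgroup.

no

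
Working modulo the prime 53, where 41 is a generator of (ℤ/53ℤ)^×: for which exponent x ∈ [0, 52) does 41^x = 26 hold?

Baby-step giant-step with m = ceil(sqrt(52)) = 8.
Baby table (41^j mod 53 for j=0..7):
  0:1  1:41  2:38  3:21  4:13  5:3  6:17  7:8
Giant step factor: 41^(-8) ≡ 16 (mod 53).
Scan 26·16^i mod 53 for i = 0, 1, …:
  i=0: 26   i=1: 45   i=2: 31   i=3: 19
  i=4: 39   i=5: 41
Match at i=5, j=1: x = 5·8 + 1 = 41.

41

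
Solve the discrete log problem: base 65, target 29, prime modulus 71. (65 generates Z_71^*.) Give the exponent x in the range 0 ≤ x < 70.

Baby-step giant-step with m = ceil(sqrt(70)) = 9.
Baby table (65^j mod 71 for j=0..8):
  0:1  1:65  2:36  3:68  4:18  5:34  6:9  7:17
  8:40
Giant step factor: 65^(-9) ≡ 21 (mod 71).
Scan 29·21^i mod 71 for i = 0, 1, …:
  i=0: 29   i=1: 41   i=2: 9
Match at i=2, j=6: x = 2·9 + 6 = 24.

24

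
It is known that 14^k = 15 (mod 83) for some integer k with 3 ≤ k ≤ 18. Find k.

Compute 14^3 mod 83 = 5, then multiply by 14 repeatedly:
  14^3=5  14^4=70  14^5=67  14^6=25  14^7=18
  14^8=3  14^9=42  14^10=7  14^11=15
Found 15 at exponent 11.

11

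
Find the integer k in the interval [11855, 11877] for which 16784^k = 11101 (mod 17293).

Compute 16784^11855 mod 17293 = 11345, then multiply by 16784 repeatedly:
  16784^11855=11345  16784^11856=1257  16784^11857=28  16784^11858=3041  16784^11859=8501
  16784^11860=13534  16784^11861=11101
Found 11101 at exponent 11861.

11861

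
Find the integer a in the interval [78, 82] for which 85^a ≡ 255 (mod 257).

80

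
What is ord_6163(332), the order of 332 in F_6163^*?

6162

The order of 332 must divide p − 1 = 6162 = 2 · 3 · 13 · 79.
Divisors: 1, 2, 3, 6, 13, 26, 39, 78, 79, 158, 237, 474, 1027, 2054, 3081, 6162.
Check each in increasing order: 332^1 ≡ 332;  332^2 ≡ 5453;  332^3 ≡ 4637;  332^6 ≡ 5225;  332^13 ≡ 497;  332^26 ≡ 489;  332^39 ≡ 2676;  332^78 ≡ 5733;  332^79 ≡ 5152;  332^158 ≡ 5226;  332^237 ≡ 4368;  332^474 ≡ 4939;  332^1027 ≡ 6085;  332^2054 ≡ 6084;  332^3081 ≡ 6162;  332^6162 ≡ 1.
Smallest exponent giving 1 is 6162.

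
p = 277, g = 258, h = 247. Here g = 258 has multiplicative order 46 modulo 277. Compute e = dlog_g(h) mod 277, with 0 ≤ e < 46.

9

Successive powers of 258 modulo 277:
  258^0=1  258^1=258  258^2=84  258^3=66  258^4=131  258^5=4
  258^6=201  258^7=59  258^8=264  258^9=247
So 258^9 ≡ 247 (mod 277), giving e = 9.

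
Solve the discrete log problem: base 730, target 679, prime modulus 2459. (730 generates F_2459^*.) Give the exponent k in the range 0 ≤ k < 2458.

Baby-step giant-step with m = ceil(sqrt(2458)) = 50.
Baby table (730^j mod 2459 for j=0..49):
  0:1  1:730  2:1756  3:741  4:2409  5:385  6:724  7:2294
  8:41  9:422  10:685  11:873  12:409  13:1031  14:176  15:612
  16:1681  17:89  18:1036  19:1367  20:2015  21:468  22:2298  23:502
  24:69  25:1190  26:673  27:1949  28:1468  29:1975  30:776  31:910
  32:370  33:2069  34:544  35:1221  36:1172  37:2287  38:2308  39:425
  40:416  41:1223  42:173  43:881  44:1331  45:325  46:1186  47:212
  48:2302  49:963
Giant step factor: 730^(-50) ≡ 2104 (mod 2459).
Scan 679·2104^i mod 2459 for i = 0, 1, …:
  i=0: 679   i=1: 2396   i=2: 234   i=3: 536
  i=4: 1522   i=5: 670   i=6: 673
Match at i=6, j=26: k = 6·50 + 26 = 326.

326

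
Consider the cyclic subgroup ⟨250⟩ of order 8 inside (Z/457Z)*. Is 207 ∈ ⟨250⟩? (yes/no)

yes

207 ∈ ⟨250⟩ iff 207^8 ≡ 1 (mod 457), since |⟨250⟩| = 8.
207^8 mod 457 = 1.
Since 1 = 1, 207 lies in the subgroup.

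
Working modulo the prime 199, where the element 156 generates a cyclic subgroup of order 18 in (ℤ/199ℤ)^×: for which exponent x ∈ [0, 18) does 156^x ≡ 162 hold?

8

Successive powers of 156 modulo 199:
  156^0=1  156^1=156  156^2=58  156^3=93  156^4=180  156^5=21
  156^6=92  156^7=24  156^8=162
So 156^8 ≡ 162 (mod 199), giving x = 8.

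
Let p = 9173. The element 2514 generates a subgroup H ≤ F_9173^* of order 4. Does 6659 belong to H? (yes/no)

yes

⟨2514⟩ has order 4; its elements mod 9173 are {1, 2514, 6659, 9172}.
6659 is in this set.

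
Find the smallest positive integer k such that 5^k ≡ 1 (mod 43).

42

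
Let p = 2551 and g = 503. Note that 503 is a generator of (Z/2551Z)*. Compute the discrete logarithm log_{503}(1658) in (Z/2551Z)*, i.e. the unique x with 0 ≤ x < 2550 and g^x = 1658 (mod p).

Baby-step giant-step with m = ceil(sqrt(2550)) = 51.
Baby table (503^j mod 2551 for j=0..50):
  0:1  1:503  2:460  3:1790  4:2418  5:1978  6:44  7:1724
  8:2383  9:2230  10:1801  11:298  12:1936  13:1877  14:261  15:1182
  16:163  17:357  18:1001  19:956  20:1280  21:988  22:2070  23:402
  24:677  25:1248  26:198  27:105  28:1795  29:2382  30:1727  31:1341
  32:1059  33:2069  34:2450  35:217  36:2009  37:331  38:678  39:1751
  40:658  41:1895  42:1662  43:1809  44:1771  45:514  46:891  47:1748
  48:1700  49:515  50:1394
Giant step factor: 503^(-51) ≡ 2432 (mod 2551).
Scan 1658·2432^i mod 2551 for i = 0, 1, …:
  i=0: 1658   i=1: 1676   i=2: 2085   i=3: 1883
  i=4: 411   i=5: 2111   i=6: 1340   i=7: 1253
  i=8: 1402   i=9: 1528     …   i=13: 2022
  i=14: 1727
Match at i=14, j=30: x = 14·51 + 30 = 744.

744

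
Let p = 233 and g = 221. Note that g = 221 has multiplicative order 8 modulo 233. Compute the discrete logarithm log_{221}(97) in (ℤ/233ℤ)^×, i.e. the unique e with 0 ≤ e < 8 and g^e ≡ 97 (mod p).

7

Successive powers of 221 modulo 233:
  221^0=1  221^1=221  221^2=144  221^3=136  221^4=232  221^5=12
  221^6=89  221^7=97
So 221^7 ≡ 97 (mod 233), giving e = 7.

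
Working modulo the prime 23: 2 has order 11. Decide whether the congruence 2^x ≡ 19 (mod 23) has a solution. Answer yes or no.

no

⟨2⟩ has order 11; its elements mod 23 are {1, 2, 3, 4, 6, 8, 9, 12, 13, 16, 18}.
19 is not in this set.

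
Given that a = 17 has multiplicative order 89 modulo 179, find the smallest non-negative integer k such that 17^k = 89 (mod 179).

52

Baby-step giant-step with m = ceil(sqrt(89)) = 10.
Baby table (17^j mod 179 for j=0..9):
  0:1  1:17  2:110  3:80  4:107  5:29  6:135  7:147
  8:172  9:60
Giant step factor: 17^(-10) ≡ 116 (mod 179).
Scan 89·116^i mod 179 for i = 0, 1, …:
  i=0: 89   i=1: 121   i=2: 74   i=3: 171
  i=4: 146   i=5: 110
Match at i=5, j=2: k = 5·10 + 2 = 52.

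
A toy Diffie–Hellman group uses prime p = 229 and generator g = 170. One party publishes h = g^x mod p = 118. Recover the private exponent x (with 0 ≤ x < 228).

Baby-step giant-step with m = ceil(sqrt(228)) = 16.
Baby table (170^j mod 229 for j=0..15):
  0:1  1:170  2:46  3:34  4:55  5:190  6:11  7:38
  8:48  9:145  10:147  11:29  12:121  13:189  14:70  15:221
Giant step factor: 170^(-16) ≡ 180 (mod 229).
Scan 118·180^i mod 229 for i = 0, 1, …:
  i=0: 118   i=1: 172   i=2: 45   i=3: 85
  i=4: 186   i=5: 46
Match at i=5, j=2: x = 5·16 + 2 = 82.

82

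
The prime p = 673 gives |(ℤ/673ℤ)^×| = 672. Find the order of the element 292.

168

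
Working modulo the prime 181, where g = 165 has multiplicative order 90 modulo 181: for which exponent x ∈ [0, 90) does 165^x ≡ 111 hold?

43

Baby-step giant-step with m = ceil(sqrt(90)) = 10.
Baby table (165^j mod 181 for j=0..9):
  0:1  1:165  2:75  3:67  4:14  5:138  6:145  7:33
  8:15  9:122
Giant step factor: 165^(-10) ≡ 65 (mod 181).
Scan 111·65^i mod 181 for i = 0, 1, …:
  i=0: 111   i=1: 156   i=2: 4   i=3: 79
  i=4: 67
Match at i=4, j=3: x = 4·10 + 3 = 43.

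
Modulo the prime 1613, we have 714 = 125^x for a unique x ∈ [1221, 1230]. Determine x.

1227

Compute 125^1221 mod 1613 = 1601, then multiply by 125 repeatedly:
  125^1221=1601  125^1222=113  125^1223=1221  125^1224=1003  125^1225=1174
  125^1226=1580  125^1227=714
Found 714 at exponent 1227.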